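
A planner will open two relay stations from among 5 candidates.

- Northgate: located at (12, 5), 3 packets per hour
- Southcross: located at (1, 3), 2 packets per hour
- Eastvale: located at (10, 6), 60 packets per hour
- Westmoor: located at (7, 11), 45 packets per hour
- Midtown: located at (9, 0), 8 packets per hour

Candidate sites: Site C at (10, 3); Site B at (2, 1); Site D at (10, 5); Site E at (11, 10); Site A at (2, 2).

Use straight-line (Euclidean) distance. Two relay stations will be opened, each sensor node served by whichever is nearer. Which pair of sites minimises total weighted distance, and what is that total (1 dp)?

{Site D, Site E}, total 310.8

Evaluate every pair (each demand assigned to the nearer of the two):
  {Site D, Site E}: total = 310.8
  {Site C, Site D}: total = 411.2
  {Site D, Site A}: total = 411.5
  {Site B, Site D}: total = 413.1
  {Site C, Site E}: total = 417.3
  {Site B, Site E}: total = 509.3
  {Site E, Site A}: total = 509.3
  {Site C, Site A}: total = 601.1
  {Site C, Site B}: total = 602.7
  {Site B, Site A}: total = 1090.7
Best pair: {Site D, Site E} with total 310.8.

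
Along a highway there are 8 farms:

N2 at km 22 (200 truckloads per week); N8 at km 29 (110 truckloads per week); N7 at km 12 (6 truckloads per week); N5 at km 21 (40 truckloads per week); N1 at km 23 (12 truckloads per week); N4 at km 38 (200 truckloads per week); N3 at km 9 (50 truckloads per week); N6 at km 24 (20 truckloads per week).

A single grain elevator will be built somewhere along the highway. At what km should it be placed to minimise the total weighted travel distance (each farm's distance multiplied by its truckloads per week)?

x = 24

For a sum of weighted absolute distances on a line, the optimum is the weighted median (not the mean). Total weight W = 638; half-weight = 319.
Sort by position and accumulate weight:
  km 9 (N3, w=50) → cum 50
  km 12 (N7, w=6) → cum 56
  km 21 (N5, w=40) → cum 96
  km 22 (N2, w=200) → cum 296
  km 23 (N1, w=12) → cum 308
  km 24 (N6, w=20) → cum 328  ≥ 319 → median here
  km 29 (N8, w=110) → cum 438
  km 38 (N4, w=200) → cum 638
Optimal location: km 24.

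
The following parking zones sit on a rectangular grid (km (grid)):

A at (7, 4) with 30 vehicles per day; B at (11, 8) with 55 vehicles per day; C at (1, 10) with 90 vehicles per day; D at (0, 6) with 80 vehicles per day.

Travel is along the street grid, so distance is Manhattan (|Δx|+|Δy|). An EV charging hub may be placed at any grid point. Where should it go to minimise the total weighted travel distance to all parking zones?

(1, 8)

Manhattan distance separates: Σwᵢ(|x−xᵢ|+|y−yᵢ|) = Σwᵢ|x−xᵢ| + Σwᵢ|y−yᵢ|, so x and y are optimised independently as 1-D weighted medians.
Total weight W = 255; half = 127.5.
x-coordinate, sorted with cumulative weight:
  x=0 (D, w=80) cum 80
  x=1 (C, w=90) cum 170  ← median
  x=7 (A, w=30) cum 200
  x=11 (B, w=55) cum 255
⇒ x* = 1
y-coordinate, sorted with cumulative weight:
  y=4 (A, w=30) cum 30
  y=6 (D, w=80) cum 110
  y=8 (B, w=55) cum 165  ← median
  y=10 (C, w=90) cum 255
⇒ y* = 8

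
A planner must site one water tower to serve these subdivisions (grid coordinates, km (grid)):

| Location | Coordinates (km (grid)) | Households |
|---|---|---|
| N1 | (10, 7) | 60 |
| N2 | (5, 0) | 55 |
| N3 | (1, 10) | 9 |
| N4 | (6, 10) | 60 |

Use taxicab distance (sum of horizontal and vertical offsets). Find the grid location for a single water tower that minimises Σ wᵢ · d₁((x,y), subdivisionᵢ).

Manhattan distance separates: Σwᵢ(|x−xᵢ|+|y−yᵢ|) = Σwᵢ|x−xᵢ| + Σwᵢ|y−yᵢ|, so x and y are optimised independently as 1-D weighted medians.
Total weight W = 184; half = 92.
x-coordinate, sorted with cumulative weight:
  x=1 (N3, w=9) cum 9
  x=5 (N2, w=55) cum 64
  x=6 (N4, w=60) cum 124  ← median
  x=10 (N1, w=60) cum 184
⇒ x* = 6
y-coordinate, sorted with cumulative weight:
  y=0 (N2, w=55) cum 55
  y=7 (N1, w=60) cum 115  ← median
  y=10 (N3, w=9) cum 124
  y=10 (N4, w=60) cum 184
⇒ y* = 7

(6, 7)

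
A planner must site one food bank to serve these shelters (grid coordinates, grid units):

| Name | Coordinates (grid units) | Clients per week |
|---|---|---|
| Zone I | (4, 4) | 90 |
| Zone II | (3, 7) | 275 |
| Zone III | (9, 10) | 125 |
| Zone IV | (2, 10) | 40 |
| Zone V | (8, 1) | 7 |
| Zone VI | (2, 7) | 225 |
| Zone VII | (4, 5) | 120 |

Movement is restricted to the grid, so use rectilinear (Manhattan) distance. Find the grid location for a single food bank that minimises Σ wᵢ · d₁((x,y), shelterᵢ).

(3, 7)

Manhattan distance separates: Σwᵢ(|x−xᵢ|+|y−yᵢ|) = Σwᵢ|x−xᵢ| + Σwᵢ|y−yᵢ|, so x and y are optimised independently as 1-D weighted medians.
Total weight W = 882; half = 441.
x-coordinate, sorted with cumulative weight:
  x=2 (Zone IV, w=40) cum 40
  x=2 (Zone VI, w=225) cum 265
  x=3 (Zone II, w=275) cum 540  ← median
  x=4 (Zone I, w=90) cum 630
  x=4 (Zone VII, w=120) cum 750
  x=8 (Zone V, w=7) cum 757
  x=9 (Zone III, w=125) cum 882
⇒ x* = 3
y-coordinate, sorted with cumulative weight:
  y=1 (Zone V, w=7) cum 7
  y=4 (Zone I, w=90) cum 97
  y=5 (Zone VII, w=120) cum 217
  y=7 (Zone II, w=275) cum 492  ← median
  y=7 (Zone VI, w=225) cum 717
  y=10 (Zone III, w=125) cum 842
  y=10 (Zone IV, w=40) cum 882
⇒ y* = 7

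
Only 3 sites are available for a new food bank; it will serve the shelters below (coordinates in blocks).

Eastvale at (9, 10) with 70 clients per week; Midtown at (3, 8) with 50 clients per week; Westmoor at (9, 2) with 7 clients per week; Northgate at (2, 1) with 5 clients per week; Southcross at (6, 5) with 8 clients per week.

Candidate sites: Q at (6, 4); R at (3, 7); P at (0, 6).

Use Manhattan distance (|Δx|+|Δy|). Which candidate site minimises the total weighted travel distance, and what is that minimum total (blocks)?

Total weighted distance at each candidate:
  Q (6, 4): total = 1058
  R (3, 7): total = 832
  P (0, 6): total = 1342
Minimum is at R with total 832 blocks.

R, total 832 blocks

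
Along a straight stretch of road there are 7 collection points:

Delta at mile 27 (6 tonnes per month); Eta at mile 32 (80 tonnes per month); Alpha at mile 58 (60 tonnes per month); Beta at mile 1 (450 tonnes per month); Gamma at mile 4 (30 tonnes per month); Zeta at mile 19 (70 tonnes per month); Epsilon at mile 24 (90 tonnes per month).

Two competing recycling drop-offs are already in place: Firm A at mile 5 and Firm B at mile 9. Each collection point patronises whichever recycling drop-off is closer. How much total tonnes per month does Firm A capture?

The indifferent point is the midpoint (5+9)/2 = 7; collection points left of it (closer to Firm A at 5) go to Firm A, those right go to Firm B.
  Beta at 1 (w=450) → Firm A
  Gamma at 4 (w=30) → Firm A
  Zeta at 19 (w=70) → Firm B
  Epsilon at 24 (w=90) → Firm B
  Delta at 27 (w=6) → Firm B
  Eta at 32 (w=80) → Firm B
  Alpha at 58 (w=60) → Firm B
Firm A captures 480; Firm B captures 306.

480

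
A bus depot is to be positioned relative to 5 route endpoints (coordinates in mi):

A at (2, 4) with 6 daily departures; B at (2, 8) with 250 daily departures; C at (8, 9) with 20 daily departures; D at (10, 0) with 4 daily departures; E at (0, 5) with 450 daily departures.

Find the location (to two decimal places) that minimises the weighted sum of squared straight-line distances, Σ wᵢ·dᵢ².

(0.98, 6.10)

The minimiser of Σwᵢ‖p−pᵢ‖² is the weighted centroid p* = (Σwᵢpᵢ)/(Σwᵢ).
Σwᵢ = 730.
Σwᵢxᵢ = 6·2 + 250·2 + 20·8 + 4·10 + 450·0 = 712.
Σwᵢyᵢ = 6·4 + 250·8 + 20·9 + 4·0 + 450·5 = 4454.
x* = 712/730 = 0.98, y* = 4454/730 = 6.10.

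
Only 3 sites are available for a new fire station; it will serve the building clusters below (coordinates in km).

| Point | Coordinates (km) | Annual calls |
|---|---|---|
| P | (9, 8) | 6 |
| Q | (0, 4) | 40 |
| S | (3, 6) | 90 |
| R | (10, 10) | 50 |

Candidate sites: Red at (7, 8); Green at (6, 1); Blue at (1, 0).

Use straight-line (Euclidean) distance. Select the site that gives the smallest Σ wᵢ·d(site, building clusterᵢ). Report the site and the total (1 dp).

Total weighted distance at each candidate:
  Red (7, 8): total = 917.3
  Green (6, 1): total = 1331.3
  Blue (1, 0): total = 1474.7
Minimum is at Red with total 917.3 km.

Red, total 917.3 km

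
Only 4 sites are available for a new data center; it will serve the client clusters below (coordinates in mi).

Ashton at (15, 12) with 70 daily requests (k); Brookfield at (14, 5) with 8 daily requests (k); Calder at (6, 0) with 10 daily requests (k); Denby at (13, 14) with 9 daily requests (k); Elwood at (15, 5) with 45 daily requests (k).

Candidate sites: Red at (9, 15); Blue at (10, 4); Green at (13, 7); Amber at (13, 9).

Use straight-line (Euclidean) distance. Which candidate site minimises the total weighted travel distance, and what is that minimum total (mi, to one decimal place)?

Amber, total 645.6 mi

Total weighted distance at each candidate:
  Red (9, 15): total = 1273.9
  Blue (10, 4): total = 1073.4
  Green (13, 7): total = 684.1
  Amber (13, 9): total = 645.6
Minimum is at Amber with total 645.6 mi.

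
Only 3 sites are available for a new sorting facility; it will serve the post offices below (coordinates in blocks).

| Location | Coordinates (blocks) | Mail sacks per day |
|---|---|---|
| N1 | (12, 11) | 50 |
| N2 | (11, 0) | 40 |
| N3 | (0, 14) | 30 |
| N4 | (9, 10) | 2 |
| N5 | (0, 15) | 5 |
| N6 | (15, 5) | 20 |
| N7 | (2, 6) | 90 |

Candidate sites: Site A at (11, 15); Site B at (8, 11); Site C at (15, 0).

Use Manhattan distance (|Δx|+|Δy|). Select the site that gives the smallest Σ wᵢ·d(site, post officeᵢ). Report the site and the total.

Site B, total 2404 blocks

Total weighted distance at each candidate:
  Site A (11, 15): total = 3179
  Site B (8, 11): total = 2404
  Site C (15, 0): total = 3722
Minimum is at Site B with total 2404 blocks.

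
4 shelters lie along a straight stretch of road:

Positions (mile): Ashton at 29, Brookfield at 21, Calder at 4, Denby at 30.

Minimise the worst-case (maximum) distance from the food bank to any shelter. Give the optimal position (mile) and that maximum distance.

The 1-center on a line is the midpoint of the two extreme points: leftmost at 4, rightmost at 30.
Optimal location = (4 + 30)/2 = 17; maximum distance = (30 − 4)/2 = 13.

location 17, max distance 13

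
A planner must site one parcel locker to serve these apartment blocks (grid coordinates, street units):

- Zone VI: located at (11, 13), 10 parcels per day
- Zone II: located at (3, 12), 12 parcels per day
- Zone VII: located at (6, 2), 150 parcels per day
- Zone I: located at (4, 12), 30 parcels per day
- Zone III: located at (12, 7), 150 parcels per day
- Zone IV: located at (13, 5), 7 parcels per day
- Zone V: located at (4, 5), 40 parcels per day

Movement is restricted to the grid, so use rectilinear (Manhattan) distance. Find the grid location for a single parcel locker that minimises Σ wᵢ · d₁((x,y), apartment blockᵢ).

(6, 7)

Manhattan distance separates: Σwᵢ(|x−xᵢ|+|y−yᵢ|) = Σwᵢ|x−xᵢ| + Σwᵢ|y−yᵢ|, so x and y are optimised independently as 1-D weighted medians.
Total weight W = 399; half = 199.5.
x-coordinate, sorted with cumulative weight:
  x=3 (Zone II, w=12) cum 12
  x=4 (Zone I, w=30) cum 42
  x=4 (Zone V, w=40) cum 82
  x=6 (Zone VII, w=150) cum 232  ← median
  x=11 (Zone VI, w=10) cum 242
  x=12 (Zone III, w=150) cum 392
  x=13 (Zone IV, w=7) cum 399
⇒ x* = 6
y-coordinate, sorted with cumulative weight:
  y=2 (Zone VII, w=150) cum 150
  y=5 (Zone IV, w=7) cum 157
  y=5 (Zone V, w=40) cum 197
  y=7 (Zone III, w=150) cum 347  ← median
  y=12 (Zone II, w=12) cum 359
  y=12 (Zone I, w=30) cum 389
  y=13 (Zone VI, w=10) cum 399
⇒ y* = 7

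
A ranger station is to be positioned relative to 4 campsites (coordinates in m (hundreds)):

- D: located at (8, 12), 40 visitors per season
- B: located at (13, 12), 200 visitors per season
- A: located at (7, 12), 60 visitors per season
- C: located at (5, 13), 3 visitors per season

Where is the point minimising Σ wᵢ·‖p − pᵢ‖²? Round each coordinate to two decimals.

(11.07, 12.01)

The minimiser of Σwᵢ‖p−pᵢ‖² is the weighted centroid p* = (Σwᵢpᵢ)/(Σwᵢ).
Σwᵢ = 303.
Σwᵢxᵢ = 40·8 + 200·13 + 60·7 + 3·5 = 3355.
Σwᵢyᵢ = 40·12 + 200·12 + 60·12 + 3·13 = 3639.
x* = 3355/303 = 11.07, y* = 3639/303 = 12.01.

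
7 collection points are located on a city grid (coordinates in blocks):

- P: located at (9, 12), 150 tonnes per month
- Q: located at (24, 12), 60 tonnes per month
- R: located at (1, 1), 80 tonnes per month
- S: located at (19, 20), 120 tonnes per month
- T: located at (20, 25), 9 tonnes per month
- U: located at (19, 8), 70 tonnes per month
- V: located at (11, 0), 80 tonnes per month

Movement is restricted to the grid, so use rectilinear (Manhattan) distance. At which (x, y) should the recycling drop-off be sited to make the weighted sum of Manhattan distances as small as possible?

(11, 12)

Manhattan distance separates: Σwᵢ(|x−xᵢ|+|y−yᵢ|) = Σwᵢ|x−xᵢ| + Σwᵢ|y−yᵢ|, so x and y are optimised independently as 1-D weighted medians.
Total weight W = 569; half = 284.5.
x-coordinate, sorted with cumulative weight:
  x=1 (R, w=80) cum 80
  x=9 (P, w=150) cum 230
  x=11 (V, w=80) cum 310  ← median
  x=19 (S, w=120) cum 430
  x=19 (U, w=70) cum 500
  x=20 (T, w=9) cum 509
  x=24 (Q, w=60) cum 569
⇒ x* = 11
y-coordinate, sorted with cumulative weight:
  y=0 (V, w=80) cum 80
  y=1 (R, w=80) cum 160
  y=8 (U, w=70) cum 230
  y=12 (P, w=150) cum 380  ← median
  y=12 (Q, w=60) cum 440
  y=20 (S, w=120) cum 560
  y=25 (T, w=9) cum 569
⇒ y* = 12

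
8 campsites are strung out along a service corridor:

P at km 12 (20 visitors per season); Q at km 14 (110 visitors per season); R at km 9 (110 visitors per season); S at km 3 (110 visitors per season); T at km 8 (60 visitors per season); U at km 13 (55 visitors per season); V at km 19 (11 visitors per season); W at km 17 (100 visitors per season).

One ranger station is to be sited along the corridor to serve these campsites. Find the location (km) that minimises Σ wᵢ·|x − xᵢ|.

x = 12

For a sum of weighted absolute distances on a line, the optimum is the weighted median (not the mean). Total weight W = 576; half-weight = 288.
Sort by position and accumulate weight:
  km 3 (S, w=110) → cum 110
  km 8 (T, w=60) → cum 170
  km 9 (R, w=110) → cum 280
  km 12 (P, w=20) → cum 300  ≥ 288 → median here
  km 13 (U, w=55) → cum 355
  km 14 (Q, w=110) → cum 465
  km 17 (W, w=100) → cum 565
  km 19 (V, w=11) → cum 576
Optimal location: km 12.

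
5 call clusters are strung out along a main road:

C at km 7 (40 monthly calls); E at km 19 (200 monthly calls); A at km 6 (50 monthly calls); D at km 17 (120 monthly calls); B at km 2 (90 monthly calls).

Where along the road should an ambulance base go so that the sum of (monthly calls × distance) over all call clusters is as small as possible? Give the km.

x = 17

For a sum of weighted absolute distances on a line, the optimum is the weighted median (not the mean). Total weight W = 500; half-weight = 250.
Sort by position and accumulate weight:
  km 2 (B, w=90) → cum 90
  km 6 (A, w=50) → cum 140
  km 7 (C, w=40) → cum 180
  km 17 (D, w=120) → cum 300  ≥ 250 → median here
  km 19 (E, w=200) → cum 500
Optimal location: km 17.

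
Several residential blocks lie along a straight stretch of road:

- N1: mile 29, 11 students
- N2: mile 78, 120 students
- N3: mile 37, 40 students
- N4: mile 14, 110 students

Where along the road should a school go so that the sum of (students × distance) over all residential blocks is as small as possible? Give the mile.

For a sum of weighted absolute distances on a line, the optimum is the weighted median (not the mean). Total weight W = 281; half-weight = 140.5.
Sort by position and accumulate weight:
  mile 14 (N4, w=110) → cum 110
  mile 29 (N1, w=11) → cum 121
  mile 37 (N3, w=40) → cum 161  ≥ 140.5 → median here
  mile 78 (N2, w=120) → cum 281
Optimal location: mile 37.

x = 37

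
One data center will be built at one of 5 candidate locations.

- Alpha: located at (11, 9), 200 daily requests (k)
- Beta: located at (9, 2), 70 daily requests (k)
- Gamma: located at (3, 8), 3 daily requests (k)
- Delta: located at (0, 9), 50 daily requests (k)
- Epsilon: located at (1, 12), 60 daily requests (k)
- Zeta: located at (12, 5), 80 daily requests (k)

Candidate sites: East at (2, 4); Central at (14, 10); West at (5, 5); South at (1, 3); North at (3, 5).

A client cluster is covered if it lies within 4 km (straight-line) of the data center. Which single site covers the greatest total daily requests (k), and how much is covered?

Coverage radius r = 4 km; a point is covered iff (Δx)²+(Δy)² ≤ 4² = 16.
  East (2, 4): covers {none} → 0
  Central (14, 10): covers {Alpha} → 200
  West (5, 5): covers {Gamma} → 3
  South (1, 3): covers {none} → 0
  North (3, 5): covers {Gamma} → 3
Maximum coverage at Central: 200 daily requests (k).

Central, covering 200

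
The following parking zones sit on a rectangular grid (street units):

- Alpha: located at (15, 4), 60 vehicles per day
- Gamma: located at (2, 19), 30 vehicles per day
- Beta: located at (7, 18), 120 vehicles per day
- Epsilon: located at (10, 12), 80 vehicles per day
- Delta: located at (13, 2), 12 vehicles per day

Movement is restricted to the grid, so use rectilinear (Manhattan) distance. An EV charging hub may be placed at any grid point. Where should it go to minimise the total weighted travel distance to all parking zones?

(10, 12)

Manhattan distance separates: Σwᵢ(|x−xᵢ|+|y−yᵢ|) = Σwᵢ|x−xᵢ| + Σwᵢ|y−yᵢ|, so x and y are optimised independently as 1-D weighted medians.
Total weight W = 302; half = 151.
x-coordinate, sorted with cumulative weight:
  x=2 (Gamma, w=30) cum 30
  x=7 (Beta, w=120) cum 150
  x=10 (Epsilon, w=80) cum 230  ← median
  x=13 (Delta, w=12) cum 242
  x=15 (Alpha, w=60) cum 302
⇒ x* = 10
y-coordinate, sorted with cumulative weight:
  y=2 (Delta, w=12) cum 12
  y=4 (Alpha, w=60) cum 72
  y=12 (Epsilon, w=80) cum 152  ← median
  y=18 (Beta, w=120) cum 272
  y=19 (Gamma, w=30) cum 302
⇒ y* = 12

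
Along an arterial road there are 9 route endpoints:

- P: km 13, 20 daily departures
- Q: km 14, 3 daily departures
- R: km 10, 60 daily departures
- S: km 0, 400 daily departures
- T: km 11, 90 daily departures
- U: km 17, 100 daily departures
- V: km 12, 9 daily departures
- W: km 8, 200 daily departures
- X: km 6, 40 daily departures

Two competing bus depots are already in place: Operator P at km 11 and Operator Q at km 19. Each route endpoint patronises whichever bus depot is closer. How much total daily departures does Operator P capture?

The indifferent point is the midpoint (11+19)/2 = 15; route endpoints left of it (closer to Operator P at 11) go to Operator P, those right go to Operator Q.
  S at 0 (w=400) → Operator P
  X at 6 (w=40) → Operator P
  W at 8 (w=200) → Operator P
  R at 10 (w=60) → Operator P
  T at 11 (w=90) → Operator P
  V at 12 (w=9) → Operator P
  P at 13 (w=20) → Operator P
  Q at 14 (w=3) → Operator P
  U at 17 (w=100) → Operator Q
Operator P captures 822; Operator Q captures 100.

822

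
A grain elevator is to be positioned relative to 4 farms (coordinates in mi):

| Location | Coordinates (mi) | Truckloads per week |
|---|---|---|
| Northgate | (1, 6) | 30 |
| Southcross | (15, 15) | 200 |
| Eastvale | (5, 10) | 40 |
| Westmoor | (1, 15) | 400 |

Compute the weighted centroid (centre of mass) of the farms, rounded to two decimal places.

(5.42, 14.30)

The minimiser of Σwᵢ‖p−pᵢ‖² is the weighted centroid p* = (Σwᵢpᵢ)/(Σwᵢ).
Σwᵢ = 670.
Σwᵢxᵢ = 30·1 + 200·15 + 40·5 + 400·1 = 3630.
Σwᵢyᵢ = 30·6 + 200·15 + 40·10 + 400·15 = 9580.
x* = 3630/670 = 5.42, y* = 9580/670 = 14.30.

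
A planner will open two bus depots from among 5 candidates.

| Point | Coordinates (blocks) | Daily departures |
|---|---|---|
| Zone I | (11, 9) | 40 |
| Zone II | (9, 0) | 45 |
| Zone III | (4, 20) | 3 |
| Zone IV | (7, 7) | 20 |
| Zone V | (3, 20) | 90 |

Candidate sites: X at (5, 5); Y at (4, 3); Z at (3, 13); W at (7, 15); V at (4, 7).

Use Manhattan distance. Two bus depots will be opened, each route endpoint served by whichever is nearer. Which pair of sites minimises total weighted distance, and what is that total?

Evaluate every pair (each demand assigned to the nearer of the two):
  {X, Z}: total = 1539
  {Z, V}: total = 1614
  {Y, Z}: total = 1634
  {X, W}: total = 1719
  {Y, W}: total = 1734
  {W, V}: total = 1794
  {Z, W}: total = 1979
  {Y, V}: total = 2079
  {X, V}: total = 2124
  {X, Y}: total = 2418
Best pair: {X, Z} with total 1539.

{X, Z}, total 1539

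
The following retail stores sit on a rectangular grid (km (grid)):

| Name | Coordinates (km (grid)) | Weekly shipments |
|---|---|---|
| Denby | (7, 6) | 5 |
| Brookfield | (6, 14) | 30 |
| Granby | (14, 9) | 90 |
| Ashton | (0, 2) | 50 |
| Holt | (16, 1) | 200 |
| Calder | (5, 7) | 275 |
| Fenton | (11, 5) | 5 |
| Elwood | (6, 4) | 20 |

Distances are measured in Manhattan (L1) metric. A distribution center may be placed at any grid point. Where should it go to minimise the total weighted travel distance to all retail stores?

Manhattan distance separates: Σwᵢ(|x−xᵢ|+|y−yᵢ|) = Σwᵢ|x−xᵢ| + Σwᵢ|y−yᵢ|, so x and y are optimised independently as 1-D weighted medians.
Total weight W = 675; half = 337.5.
x-coordinate, sorted with cumulative weight:
  x=0 (Ashton, w=50) cum 50
  x=5 (Calder, w=275) cum 325
  x=6 (Brookfield, w=30) cum 355  ← median
  x=6 (Elwood, w=20) cum 375
  x=7 (Denby, w=5) cum 380
  x=11 (Fenton, w=5) cum 385
  x=14 (Granby, w=90) cum 475
  x=16 (Holt, w=200) cum 675
⇒ x* = 6
y-coordinate, sorted with cumulative weight:
  y=1 (Holt, w=200) cum 200
  y=2 (Ashton, w=50) cum 250
  y=4 (Elwood, w=20) cum 270
  y=5 (Fenton, w=5) cum 275
  y=6 (Denby, w=5) cum 280
  y=7 (Calder, w=275) cum 555  ← median
  y=9 (Granby, w=90) cum 645
  y=14 (Brookfield, w=30) cum 675
⇒ y* = 7

(6, 7)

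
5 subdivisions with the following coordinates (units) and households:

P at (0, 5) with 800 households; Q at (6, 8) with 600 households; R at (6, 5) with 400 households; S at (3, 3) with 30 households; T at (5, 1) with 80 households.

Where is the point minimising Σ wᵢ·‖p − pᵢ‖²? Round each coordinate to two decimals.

The minimiser of Σwᵢ‖p−pᵢ‖² is the weighted centroid p* = (Σwᵢpᵢ)/(Σwᵢ).
Σwᵢ = 1910.
Σwᵢxᵢ = 800·0 + 600·6 + 400·6 + 30·3 + 80·5 = 6490.
Σwᵢyᵢ = 800·5 + 600·8 + 400·5 + 30·3 + 80·1 = 10970.
x* = 6490/1910 = 3.40, y* = 10970/1910 = 5.74.

(3.40, 5.74)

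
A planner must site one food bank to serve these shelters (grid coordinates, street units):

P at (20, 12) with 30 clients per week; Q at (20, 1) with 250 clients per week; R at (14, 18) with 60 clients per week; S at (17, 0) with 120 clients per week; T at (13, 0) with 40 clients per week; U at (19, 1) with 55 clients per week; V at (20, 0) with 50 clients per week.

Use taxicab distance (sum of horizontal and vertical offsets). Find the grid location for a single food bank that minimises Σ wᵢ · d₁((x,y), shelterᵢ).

Manhattan distance separates: Σwᵢ(|x−xᵢ|+|y−yᵢ|) = Σwᵢ|x−xᵢ| + Σwᵢ|y−yᵢ|, so x and y are optimised independently as 1-D weighted medians.
Total weight W = 605; half = 302.5.
x-coordinate, sorted with cumulative weight:
  x=13 (T, w=40) cum 40
  x=14 (R, w=60) cum 100
  x=17 (S, w=120) cum 220
  x=19 (U, w=55) cum 275
  x=20 (P, w=30) cum 305  ← median
  x=20 (Q, w=250) cum 555
  x=20 (V, w=50) cum 605
⇒ x* = 20
y-coordinate, sorted with cumulative weight:
  y=0 (S, w=120) cum 120
  y=0 (T, w=40) cum 160
  y=0 (V, w=50) cum 210
  y=1 (Q, w=250) cum 460  ← median
  y=1 (U, w=55) cum 515
  y=12 (P, w=30) cum 545
  y=18 (R, w=60) cum 605
⇒ y* = 1

(20, 1)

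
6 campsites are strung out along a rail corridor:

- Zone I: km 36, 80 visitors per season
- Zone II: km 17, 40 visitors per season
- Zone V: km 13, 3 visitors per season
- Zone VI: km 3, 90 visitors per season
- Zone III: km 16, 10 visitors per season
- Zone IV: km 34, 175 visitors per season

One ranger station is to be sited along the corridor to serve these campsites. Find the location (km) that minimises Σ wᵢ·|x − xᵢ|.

x = 34

For a sum of weighted absolute distances on a line, the optimum is the weighted median (not the mean). Total weight W = 398; half-weight = 199.
Sort by position and accumulate weight:
  km 3 (Zone VI, w=90) → cum 90
  km 13 (Zone V, w=3) → cum 93
  km 16 (Zone III, w=10) → cum 103
  km 17 (Zone II, w=40) → cum 143
  km 34 (Zone IV, w=175) → cum 318  ≥ 199 → median here
  km 36 (Zone I, w=80) → cum 398
Optimal location: km 34.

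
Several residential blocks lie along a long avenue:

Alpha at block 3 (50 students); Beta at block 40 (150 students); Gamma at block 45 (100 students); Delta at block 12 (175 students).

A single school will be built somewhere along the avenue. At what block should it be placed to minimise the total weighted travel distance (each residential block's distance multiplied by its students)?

For a sum of weighted absolute distances on a line, the optimum is the weighted median (not the mean). Total weight W = 475; half-weight = 237.5.
Sort by position and accumulate weight:
  block 3 (Alpha, w=50) → cum 50
  block 12 (Delta, w=175) → cum 225
  block 40 (Beta, w=150) → cum 375  ≥ 237.5 → median here
  block 45 (Gamma, w=100) → cum 475
Optimal location: block 40.

x = 40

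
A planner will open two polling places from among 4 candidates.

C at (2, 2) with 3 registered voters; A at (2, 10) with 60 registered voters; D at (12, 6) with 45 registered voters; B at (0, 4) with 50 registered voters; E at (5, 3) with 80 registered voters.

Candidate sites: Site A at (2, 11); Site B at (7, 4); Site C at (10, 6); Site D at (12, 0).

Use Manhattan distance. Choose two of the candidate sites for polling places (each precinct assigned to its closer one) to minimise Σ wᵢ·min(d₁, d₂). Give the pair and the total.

{Site A, Site B}, total 986

Evaluate every pair (each demand assigned to the nearer of the two):
  {Site A, Site B}: total = 986
  {Site A, Site C}: total = 1267
  {Site B, Site C}: total = 1361
  {Site B, Site D}: total = 1541
  {Site A, Site D}: total = 1607
  {Site C, Site D}: total = 2086
Best pair: {Site A, Site B} with total 986.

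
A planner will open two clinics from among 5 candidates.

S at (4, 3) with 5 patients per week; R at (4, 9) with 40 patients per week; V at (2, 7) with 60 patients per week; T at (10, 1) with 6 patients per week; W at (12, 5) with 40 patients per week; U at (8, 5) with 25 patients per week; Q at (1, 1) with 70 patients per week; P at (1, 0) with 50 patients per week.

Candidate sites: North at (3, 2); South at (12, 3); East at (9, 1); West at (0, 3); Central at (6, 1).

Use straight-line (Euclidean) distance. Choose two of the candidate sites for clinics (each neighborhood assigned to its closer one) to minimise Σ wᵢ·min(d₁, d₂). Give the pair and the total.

Evaluate every pair (each demand assigned to the nearer of the two):
  {South, West}: total = 1100.2
  {North, South}: total = 1102.6
  {East, West}: total = 1200.5
  {North, East}: total = 1202.9
  {West, Central}: total = 1309.8
  {North, Central}: total = 1318.0
  {North, West}: total = 1423.9
  {South, Central}: total = 1590.4
  {East, Central}: total = 1690.7
  {South, East}: total = 2109.6
Best pair: {South, West} with total 1100.2.

{South, West}, total 1100.2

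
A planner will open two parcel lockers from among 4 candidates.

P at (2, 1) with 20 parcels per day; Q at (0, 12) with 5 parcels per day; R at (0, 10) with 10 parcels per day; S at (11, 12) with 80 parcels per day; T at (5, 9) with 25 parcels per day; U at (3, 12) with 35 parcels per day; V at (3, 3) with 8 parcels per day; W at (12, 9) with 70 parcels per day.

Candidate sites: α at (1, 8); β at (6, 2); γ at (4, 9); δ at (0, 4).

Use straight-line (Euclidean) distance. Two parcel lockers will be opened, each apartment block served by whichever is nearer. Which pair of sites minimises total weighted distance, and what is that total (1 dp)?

Evaluate every pair (each demand assigned to the nearer of the two):
  {γ, δ}: total = 1468.6
  {β, γ}: total = 1478.9
  {α, γ}: total = 1532.4
  {α, β}: total = 1917.3
  {α, δ}: total = 2034.8
  {β, δ}: total = 2213.0
Best pair: {γ, δ} with total 1468.6.

{γ, δ}, total 1468.6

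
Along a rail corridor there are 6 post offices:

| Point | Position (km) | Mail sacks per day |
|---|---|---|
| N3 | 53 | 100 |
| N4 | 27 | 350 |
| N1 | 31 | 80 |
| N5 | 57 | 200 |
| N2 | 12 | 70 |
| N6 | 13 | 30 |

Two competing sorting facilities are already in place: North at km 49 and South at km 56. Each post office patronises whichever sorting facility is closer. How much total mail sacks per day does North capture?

530

The indifferent point is the midpoint (49+56)/2 = 52.5; post offices left of it (closer to North at 49) go to North, those right go to South.
  N2 at 12 (w=70) → North
  N6 at 13 (w=30) → North
  N4 at 27 (w=350) → North
  N1 at 31 (w=80) → North
  N3 at 53 (w=100) → South
  N5 at 57 (w=200) → South
North captures 530; South captures 300.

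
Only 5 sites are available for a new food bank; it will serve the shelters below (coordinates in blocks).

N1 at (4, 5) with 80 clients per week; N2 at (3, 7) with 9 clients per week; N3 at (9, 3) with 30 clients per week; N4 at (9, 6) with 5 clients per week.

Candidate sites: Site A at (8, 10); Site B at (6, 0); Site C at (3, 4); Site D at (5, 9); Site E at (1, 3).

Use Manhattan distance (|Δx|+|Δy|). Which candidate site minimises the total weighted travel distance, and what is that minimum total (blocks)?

Total weighted distance at each candidate:
  Site A (8, 10): total = 1057
  Site B (6, 0): total = 875
  Site C (3, 4): total = 437
  Site D (5, 9): total = 771
  Site E (1, 3): total = 749
Minimum is at Site C with total 437 blocks.

Site C, total 437 blocks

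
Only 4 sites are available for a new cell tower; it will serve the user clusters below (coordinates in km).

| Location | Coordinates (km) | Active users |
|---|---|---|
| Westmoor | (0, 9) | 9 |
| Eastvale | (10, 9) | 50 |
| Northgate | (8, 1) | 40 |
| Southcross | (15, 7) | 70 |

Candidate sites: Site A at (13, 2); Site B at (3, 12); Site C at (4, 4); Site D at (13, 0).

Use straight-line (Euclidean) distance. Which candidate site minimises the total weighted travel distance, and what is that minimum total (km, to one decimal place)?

Site A, total 1094.6 km

Total weighted distance at each candidate:
  Site A (13, 2): total = 1094.6
  Site B (3, 12): total = 1812.3
  Site C (4, 4): total = 1446.3
  Site D (13, 0): total = 1330.2
Minimum is at Site A with total 1094.6 km.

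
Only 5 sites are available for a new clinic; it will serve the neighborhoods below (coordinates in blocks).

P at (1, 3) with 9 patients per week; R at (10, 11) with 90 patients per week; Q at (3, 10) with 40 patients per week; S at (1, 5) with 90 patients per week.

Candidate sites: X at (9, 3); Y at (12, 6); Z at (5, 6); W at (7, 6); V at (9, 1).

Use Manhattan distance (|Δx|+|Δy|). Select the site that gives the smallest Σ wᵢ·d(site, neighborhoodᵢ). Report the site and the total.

Total weighted distance at each candidate:
  X (9, 3): total = 2302
  Y (12, 6): total = 2356
  Z (5, 6): total = 1653
  W (7, 6): total = 1751
  V (9, 1): total = 2760
Minimum is at Z with total 1653 blocks.

Z, total 1653 blocks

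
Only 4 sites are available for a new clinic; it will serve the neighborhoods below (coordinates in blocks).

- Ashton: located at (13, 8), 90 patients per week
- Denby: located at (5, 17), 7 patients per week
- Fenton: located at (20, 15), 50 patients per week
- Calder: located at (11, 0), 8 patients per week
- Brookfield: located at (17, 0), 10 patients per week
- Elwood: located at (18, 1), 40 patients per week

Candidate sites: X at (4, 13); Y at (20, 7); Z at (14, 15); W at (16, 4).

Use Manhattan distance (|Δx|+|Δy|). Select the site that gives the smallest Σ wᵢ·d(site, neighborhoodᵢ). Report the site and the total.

Total weighted distance at each candidate:
  X (4, 13): total = 3655
  Y (20, 7): total = 1843
  Z (14, 15): total = 2141
  W (16, 4): total = 1870
Minimum is at Y with total 1843 blocks.

Y, total 1843 blocks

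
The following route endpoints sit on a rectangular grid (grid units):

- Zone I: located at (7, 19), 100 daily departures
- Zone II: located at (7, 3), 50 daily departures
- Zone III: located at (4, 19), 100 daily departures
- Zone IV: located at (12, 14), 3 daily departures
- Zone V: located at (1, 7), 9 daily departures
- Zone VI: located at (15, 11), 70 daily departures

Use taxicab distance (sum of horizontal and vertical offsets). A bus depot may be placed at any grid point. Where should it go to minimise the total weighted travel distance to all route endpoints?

Manhattan distance separates: Σwᵢ(|x−xᵢ|+|y−yᵢ|) = Σwᵢ|x−xᵢ| + Σwᵢ|y−yᵢ|, so x and y are optimised independently as 1-D weighted medians.
Total weight W = 332; half = 166.
x-coordinate, sorted with cumulative weight:
  x=1 (Zone V, w=9) cum 9
  x=4 (Zone III, w=100) cum 109
  x=7 (Zone I, w=100) cum 209  ← median
  x=7 (Zone II, w=50) cum 259
  x=12 (Zone IV, w=3) cum 262
  x=15 (Zone VI, w=70) cum 332
⇒ x* = 7
y-coordinate, sorted with cumulative weight:
  y=3 (Zone II, w=50) cum 50
  y=7 (Zone V, w=9) cum 59
  y=11 (Zone VI, w=70) cum 129
  y=14 (Zone IV, w=3) cum 132
  y=19 (Zone I, w=100) cum 232  ← median
  y=19 (Zone III, w=100) cum 332
⇒ y* = 19

(7, 19)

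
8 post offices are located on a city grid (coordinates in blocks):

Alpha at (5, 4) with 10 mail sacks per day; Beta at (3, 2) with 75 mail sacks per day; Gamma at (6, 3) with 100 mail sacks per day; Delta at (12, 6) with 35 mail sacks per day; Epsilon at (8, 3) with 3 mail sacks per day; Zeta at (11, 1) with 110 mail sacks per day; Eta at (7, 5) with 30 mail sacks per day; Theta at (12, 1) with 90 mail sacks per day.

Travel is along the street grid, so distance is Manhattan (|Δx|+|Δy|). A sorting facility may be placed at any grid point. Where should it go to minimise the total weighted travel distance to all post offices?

Manhattan distance separates: Σwᵢ(|x−xᵢ|+|y−yᵢ|) = Σwᵢ|x−xᵢ| + Σwᵢ|y−yᵢ|, so x and y are optimised independently as 1-D weighted medians.
Total weight W = 453; half = 226.5.
x-coordinate, sorted with cumulative weight:
  x=3 (Beta, w=75) cum 75
  x=5 (Alpha, w=10) cum 85
  x=6 (Gamma, w=100) cum 185
  x=7 (Eta, w=30) cum 215
  x=8 (Epsilon, w=3) cum 218
  x=11 (Zeta, w=110) cum 328  ← median
  x=12 (Delta, w=35) cum 363
  x=12 (Theta, w=90) cum 453
⇒ x* = 11
y-coordinate, sorted with cumulative weight:
  y=1 (Zeta, w=110) cum 110
  y=1 (Theta, w=90) cum 200
  y=2 (Beta, w=75) cum 275  ← median
  y=3 (Gamma, w=100) cum 375
  y=3 (Epsilon, w=3) cum 378
  y=4 (Alpha, w=10) cum 388
  y=5 (Eta, w=30) cum 418
  y=6 (Delta, w=35) cum 453
⇒ y* = 2

(11, 2)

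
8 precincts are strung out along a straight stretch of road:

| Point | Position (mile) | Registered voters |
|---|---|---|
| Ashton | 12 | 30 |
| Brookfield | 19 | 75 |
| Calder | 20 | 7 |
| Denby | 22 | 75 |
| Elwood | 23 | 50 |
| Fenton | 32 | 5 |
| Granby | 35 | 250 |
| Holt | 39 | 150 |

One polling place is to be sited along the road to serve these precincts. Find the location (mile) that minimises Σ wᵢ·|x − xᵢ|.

For a sum of weighted absolute distances on a line, the optimum is the weighted median (not the mean). Total weight W = 642; half-weight = 321.
Sort by position and accumulate weight:
  mile 12 (Ashton, w=30) → cum 30
  mile 19 (Brookfield, w=75) → cum 105
  mile 20 (Calder, w=7) → cum 112
  mile 22 (Denby, w=75) → cum 187
  mile 23 (Elwood, w=50) → cum 237
  mile 32 (Fenton, w=5) → cum 242
  mile 35 (Granby, w=250) → cum 492  ≥ 321 → median here
  mile 39 (Holt, w=150) → cum 642
Optimal location: mile 35.

x = 35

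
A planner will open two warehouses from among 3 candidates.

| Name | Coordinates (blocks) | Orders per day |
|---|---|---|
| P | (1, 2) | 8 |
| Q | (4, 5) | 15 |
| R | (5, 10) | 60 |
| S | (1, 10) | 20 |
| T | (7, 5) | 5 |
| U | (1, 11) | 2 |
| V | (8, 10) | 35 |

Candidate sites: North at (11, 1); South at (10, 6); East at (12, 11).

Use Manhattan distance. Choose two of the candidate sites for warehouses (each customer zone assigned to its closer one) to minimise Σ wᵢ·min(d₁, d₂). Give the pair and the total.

{South, East}, total 1146

Evaluate every pair (each demand assigned to the nearer of the two):
  {South, East}: total = 1146
  {North, East}: total = 1210
  {North, South}: total = 1251
Best pair: {South, East} with total 1146.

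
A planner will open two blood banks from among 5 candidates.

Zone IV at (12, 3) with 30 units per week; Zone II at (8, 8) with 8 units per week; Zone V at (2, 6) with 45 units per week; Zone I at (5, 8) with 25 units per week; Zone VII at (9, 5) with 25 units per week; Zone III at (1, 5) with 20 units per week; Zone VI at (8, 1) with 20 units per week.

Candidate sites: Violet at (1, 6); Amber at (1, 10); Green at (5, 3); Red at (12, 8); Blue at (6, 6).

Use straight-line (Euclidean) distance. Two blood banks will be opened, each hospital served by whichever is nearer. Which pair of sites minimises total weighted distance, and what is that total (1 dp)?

Evaluate every pair (each demand assigned to the nearer of the two):
  {Violet, Blue}: total = 531.5
  {Violet, Green}: total = 617.4
  {Violet, Red}: total = 626.1
  {Red, Blue}: total = 697.3
  {Green, Blue}: total = 700.4
  {Amber, Blue}: total = 746.5
  {Green, Red}: total = 765.5
  {Amber, Green}: total = 827.3
  {Amber, Red}: total = 846.7
  {Violet, Amber}: total = 950.7
Best pair: {Violet, Blue} with total 531.5.

{Violet, Blue}, total 531.5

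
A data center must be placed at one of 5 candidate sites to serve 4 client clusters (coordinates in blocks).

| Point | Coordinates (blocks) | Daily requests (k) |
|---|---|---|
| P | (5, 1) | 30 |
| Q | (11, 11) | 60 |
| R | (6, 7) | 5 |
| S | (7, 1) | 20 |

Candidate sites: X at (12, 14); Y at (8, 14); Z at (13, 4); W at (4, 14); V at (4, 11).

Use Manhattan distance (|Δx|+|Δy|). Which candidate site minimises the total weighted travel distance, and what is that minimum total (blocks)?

V, total 1040 blocks

Total weighted distance at each candidate:
  X (12, 14): total = 1265
  Y (8, 14): total = 1165
  Z (13, 4): total = 1100
  W (4, 14): total = 1385
  V (4, 11): total = 1040
Minimum is at V with total 1040 blocks.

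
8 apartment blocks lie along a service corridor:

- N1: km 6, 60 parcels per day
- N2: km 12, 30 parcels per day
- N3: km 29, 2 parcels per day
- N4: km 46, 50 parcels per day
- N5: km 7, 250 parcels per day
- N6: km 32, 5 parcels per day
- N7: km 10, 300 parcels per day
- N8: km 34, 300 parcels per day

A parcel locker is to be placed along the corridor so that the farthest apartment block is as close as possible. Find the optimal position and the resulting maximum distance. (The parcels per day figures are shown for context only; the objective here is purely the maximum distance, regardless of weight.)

location 26, max distance 20

The 1-center on a line is the midpoint of the two extreme points: leftmost at 6, rightmost at 46.
Optimal location = (6 + 46)/2 = 26; maximum distance = (46 − 6)/2 = 20.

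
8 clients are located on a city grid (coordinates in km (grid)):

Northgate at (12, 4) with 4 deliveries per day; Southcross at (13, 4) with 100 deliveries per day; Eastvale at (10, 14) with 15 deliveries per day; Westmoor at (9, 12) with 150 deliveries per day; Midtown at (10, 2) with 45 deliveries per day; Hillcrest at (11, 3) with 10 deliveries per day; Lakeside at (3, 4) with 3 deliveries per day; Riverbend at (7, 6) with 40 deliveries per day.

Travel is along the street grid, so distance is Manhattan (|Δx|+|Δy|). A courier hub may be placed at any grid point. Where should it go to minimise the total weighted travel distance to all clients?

(9, 6)

Manhattan distance separates: Σwᵢ(|x−xᵢ|+|y−yᵢ|) = Σwᵢ|x−xᵢ| + Σwᵢ|y−yᵢ|, so x and y are optimised independently as 1-D weighted medians.
Total weight W = 367; half = 183.5.
x-coordinate, sorted with cumulative weight:
  x=3 (Lakeside, w=3) cum 3
  x=7 (Riverbend, w=40) cum 43
  x=9 (Westmoor, w=150) cum 193  ← median
  x=10 (Eastvale, w=15) cum 208
  x=10 (Midtown, w=45) cum 253
  x=11 (Hillcrest, w=10) cum 263
  x=12 (Northgate, w=4) cum 267
  x=13 (Southcross, w=100) cum 367
⇒ x* = 9
y-coordinate, sorted with cumulative weight:
  y=2 (Midtown, w=45) cum 45
  y=3 (Hillcrest, w=10) cum 55
  y=4 (Northgate, w=4) cum 59
  y=4 (Southcross, w=100) cum 159
  y=4 (Lakeside, w=3) cum 162
  y=6 (Riverbend, w=40) cum 202  ← median
  y=12 (Westmoor, w=150) cum 352
  y=14 (Eastvale, w=15) cum 367
⇒ y* = 6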